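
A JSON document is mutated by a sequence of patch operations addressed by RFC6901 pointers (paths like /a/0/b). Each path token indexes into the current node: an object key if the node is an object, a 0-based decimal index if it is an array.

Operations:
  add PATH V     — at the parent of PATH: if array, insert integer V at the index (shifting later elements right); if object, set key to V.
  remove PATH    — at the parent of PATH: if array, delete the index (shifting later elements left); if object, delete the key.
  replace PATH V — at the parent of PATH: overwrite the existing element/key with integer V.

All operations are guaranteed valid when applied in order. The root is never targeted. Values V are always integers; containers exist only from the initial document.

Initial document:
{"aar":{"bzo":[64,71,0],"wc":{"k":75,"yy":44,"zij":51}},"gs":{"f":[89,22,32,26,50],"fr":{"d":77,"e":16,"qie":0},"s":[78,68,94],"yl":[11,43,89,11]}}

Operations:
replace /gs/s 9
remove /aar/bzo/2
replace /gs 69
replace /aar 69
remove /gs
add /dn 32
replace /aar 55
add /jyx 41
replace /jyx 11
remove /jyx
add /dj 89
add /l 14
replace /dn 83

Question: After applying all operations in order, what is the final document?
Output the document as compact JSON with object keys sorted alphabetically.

Answer: {"aar":55,"dj":89,"dn":83,"l":14}

Derivation:
After op 1 (replace /gs/s 9): {"aar":{"bzo":[64,71,0],"wc":{"k":75,"yy":44,"zij":51}},"gs":{"f":[89,22,32,26,50],"fr":{"d":77,"e":16,"qie":0},"s":9,"yl":[11,43,89,11]}}
After op 2 (remove /aar/bzo/2): {"aar":{"bzo":[64,71],"wc":{"k":75,"yy":44,"zij":51}},"gs":{"f":[89,22,32,26,50],"fr":{"d":77,"e":16,"qie":0},"s":9,"yl":[11,43,89,11]}}
After op 3 (replace /gs 69): {"aar":{"bzo":[64,71],"wc":{"k":75,"yy":44,"zij":51}},"gs":69}
After op 4 (replace /aar 69): {"aar":69,"gs":69}
After op 5 (remove /gs): {"aar":69}
After op 6 (add /dn 32): {"aar":69,"dn":32}
After op 7 (replace /aar 55): {"aar":55,"dn":32}
After op 8 (add /jyx 41): {"aar":55,"dn":32,"jyx":41}
After op 9 (replace /jyx 11): {"aar":55,"dn":32,"jyx":11}
After op 10 (remove /jyx): {"aar":55,"dn":32}
After op 11 (add /dj 89): {"aar":55,"dj":89,"dn":32}
After op 12 (add /l 14): {"aar":55,"dj":89,"dn":32,"l":14}
After op 13 (replace /dn 83): {"aar":55,"dj":89,"dn":83,"l":14}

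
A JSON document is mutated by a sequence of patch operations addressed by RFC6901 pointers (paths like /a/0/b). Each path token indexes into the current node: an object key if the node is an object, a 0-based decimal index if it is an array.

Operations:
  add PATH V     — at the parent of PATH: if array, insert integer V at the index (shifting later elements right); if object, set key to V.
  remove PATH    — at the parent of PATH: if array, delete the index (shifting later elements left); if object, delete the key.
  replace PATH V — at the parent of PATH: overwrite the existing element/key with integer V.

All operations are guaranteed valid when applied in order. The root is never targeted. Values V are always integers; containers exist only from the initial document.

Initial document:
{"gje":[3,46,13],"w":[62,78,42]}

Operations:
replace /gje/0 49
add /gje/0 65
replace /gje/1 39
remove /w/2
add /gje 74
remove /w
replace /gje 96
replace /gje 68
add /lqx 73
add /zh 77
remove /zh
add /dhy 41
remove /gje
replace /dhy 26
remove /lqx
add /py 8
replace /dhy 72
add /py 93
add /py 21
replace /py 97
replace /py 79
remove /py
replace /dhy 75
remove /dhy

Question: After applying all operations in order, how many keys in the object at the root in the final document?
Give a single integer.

Answer: 0

Derivation:
After op 1 (replace /gje/0 49): {"gje":[49,46,13],"w":[62,78,42]}
After op 2 (add /gje/0 65): {"gje":[65,49,46,13],"w":[62,78,42]}
After op 3 (replace /gje/1 39): {"gje":[65,39,46,13],"w":[62,78,42]}
After op 4 (remove /w/2): {"gje":[65,39,46,13],"w":[62,78]}
After op 5 (add /gje 74): {"gje":74,"w":[62,78]}
After op 6 (remove /w): {"gje":74}
After op 7 (replace /gje 96): {"gje":96}
After op 8 (replace /gje 68): {"gje":68}
After op 9 (add /lqx 73): {"gje":68,"lqx":73}
After op 10 (add /zh 77): {"gje":68,"lqx":73,"zh":77}
After op 11 (remove /zh): {"gje":68,"lqx":73}
After op 12 (add /dhy 41): {"dhy":41,"gje":68,"lqx":73}
After op 13 (remove /gje): {"dhy":41,"lqx":73}
After op 14 (replace /dhy 26): {"dhy":26,"lqx":73}
After op 15 (remove /lqx): {"dhy":26}
After op 16 (add /py 8): {"dhy":26,"py":8}
After op 17 (replace /dhy 72): {"dhy":72,"py":8}
After op 18 (add /py 93): {"dhy":72,"py":93}
After op 19 (add /py 21): {"dhy":72,"py":21}
After op 20 (replace /py 97): {"dhy":72,"py":97}
After op 21 (replace /py 79): {"dhy":72,"py":79}
After op 22 (remove /py): {"dhy":72}
After op 23 (replace /dhy 75): {"dhy":75}
After op 24 (remove /dhy): {}
Size at the root: 0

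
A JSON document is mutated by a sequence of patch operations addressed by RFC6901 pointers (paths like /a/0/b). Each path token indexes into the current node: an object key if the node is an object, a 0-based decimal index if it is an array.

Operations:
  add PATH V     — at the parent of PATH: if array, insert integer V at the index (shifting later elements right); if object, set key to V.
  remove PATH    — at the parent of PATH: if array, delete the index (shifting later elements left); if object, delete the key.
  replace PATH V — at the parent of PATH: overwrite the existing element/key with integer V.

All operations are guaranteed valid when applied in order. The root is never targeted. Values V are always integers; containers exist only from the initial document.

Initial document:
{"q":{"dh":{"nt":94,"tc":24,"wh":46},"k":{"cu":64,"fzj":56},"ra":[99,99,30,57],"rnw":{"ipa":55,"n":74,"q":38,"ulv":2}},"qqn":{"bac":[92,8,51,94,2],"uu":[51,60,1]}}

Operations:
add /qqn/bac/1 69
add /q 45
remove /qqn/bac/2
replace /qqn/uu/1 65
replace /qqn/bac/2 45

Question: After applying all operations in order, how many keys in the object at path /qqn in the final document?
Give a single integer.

After op 1 (add /qqn/bac/1 69): {"q":{"dh":{"nt":94,"tc":24,"wh":46},"k":{"cu":64,"fzj":56},"ra":[99,99,30,57],"rnw":{"ipa":55,"n":74,"q":38,"ulv":2}},"qqn":{"bac":[92,69,8,51,94,2],"uu":[51,60,1]}}
After op 2 (add /q 45): {"q":45,"qqn":{"bac":[92,69,8,51,94,2],"uu":[51,60,1]}}
After op 3 (remove /qqn/bac/2): {"q":45,"qqn":{"bac":[92,69,51,94,2],"uu":[51,60,1]}}
After op 4 (replace /qqn/uu/1 65): {"q":45,"qqn":{"bac":[92,69,51,94,2],"uu":[51,65,1]}}
After op 5 (replace /qqn/bac/2 45): {"q":45,"qqn":{"bac":[92,69,45,94,2],"uu":[51,65,1]}}
Size at path /qqn: 2

Answer: 2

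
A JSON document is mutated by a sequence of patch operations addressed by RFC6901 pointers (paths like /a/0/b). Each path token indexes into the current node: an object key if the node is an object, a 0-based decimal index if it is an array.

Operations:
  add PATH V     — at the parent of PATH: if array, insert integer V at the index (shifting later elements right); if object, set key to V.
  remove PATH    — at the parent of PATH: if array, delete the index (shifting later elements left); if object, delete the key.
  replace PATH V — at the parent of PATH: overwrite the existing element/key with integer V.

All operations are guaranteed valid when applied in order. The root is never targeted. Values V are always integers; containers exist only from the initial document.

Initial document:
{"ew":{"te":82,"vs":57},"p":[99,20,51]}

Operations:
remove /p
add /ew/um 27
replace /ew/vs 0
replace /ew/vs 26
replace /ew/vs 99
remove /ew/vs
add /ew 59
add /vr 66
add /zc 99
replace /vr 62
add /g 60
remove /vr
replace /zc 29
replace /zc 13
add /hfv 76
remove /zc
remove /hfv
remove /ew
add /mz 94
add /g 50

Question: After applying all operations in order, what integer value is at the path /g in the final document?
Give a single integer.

Answer: 50

Derivation:
After op 1 (remove /p): {"ew":{"te":82,"vs":57}}
After op 2 (add /ew/um 27): {"ew":{"te":82,"um":27,"vs":57}}
After op 3 (replace /ew/vs 0): {"ew":{"te":82,"um":27,"vs":0}}
After op 4 (replace /ew/vs 26): {"ew":{"te":82,"um":27,"vs":26}}
After op 5 (replace /ew/vs 99): {"ew":{"te":82,"um":27,"vs":99}}
After op 6 (remove /ew/vs): {"ew":{"te":82,"um":27}}
After op 7 (add /ew 59): {"ew":59}
After op 8 (add /vr 66): {"ew":59,"vr":66}
After op 9 (add /zc 99): {"ew":59,"vr":66,"zc":99}
After op 10 (replace /vr 62): {"ew":59,"vr":62,"zc":99}
After op 11 (add /g 60): {"ew":59,"g":60,"vr":62,"zc":99}
After op 12 (remove /vr): {"ew":59,"g":60,"zc":99}
After op 13 (replace /zc 29): {"ew":59,"g":60,"zc":29}
After op 14 (replace /zc 13): {"ew":59,"g":60,"zc":13}
After op 15 (add /hfv 76): {"ew":59,"g":60,"hfv":76,"zc":13}
After op 16 (remove /zc): {"ew":59,"g":60,"hfv":76}
After op 17 (remove /hfv): {"ew":59,"g":60}
After op 18 (remove /ew): {"g":60}
After op 19 (add /mz 94): {"g":60,"mz":94}
After op 20 (add /g 50): {"g":50,"mz":94}
Value at /g: 50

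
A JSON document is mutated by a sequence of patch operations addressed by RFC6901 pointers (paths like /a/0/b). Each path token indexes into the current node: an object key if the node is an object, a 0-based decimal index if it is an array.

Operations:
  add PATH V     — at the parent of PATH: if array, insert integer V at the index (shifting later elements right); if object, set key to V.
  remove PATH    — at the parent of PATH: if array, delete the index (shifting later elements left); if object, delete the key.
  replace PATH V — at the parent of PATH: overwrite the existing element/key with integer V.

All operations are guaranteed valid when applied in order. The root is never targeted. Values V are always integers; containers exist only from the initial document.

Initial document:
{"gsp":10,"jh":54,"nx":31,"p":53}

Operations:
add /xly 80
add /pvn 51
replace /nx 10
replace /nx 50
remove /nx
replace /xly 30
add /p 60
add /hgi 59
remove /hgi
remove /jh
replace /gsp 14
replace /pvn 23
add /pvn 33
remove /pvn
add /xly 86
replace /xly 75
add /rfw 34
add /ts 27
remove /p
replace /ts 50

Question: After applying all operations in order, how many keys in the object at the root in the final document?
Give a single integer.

Answer: 4

Derivation:
After op 1 (add /xly 80): {"gsp":10,"jh":54,"nx":31,"p":53,"xly":80}
After op 2 (add /pvn 51): {"gsp":10,"jh":54,"nx":31,"p":53,"pvn":51,"xly":80}
After op 3 (replace /nx 10): {"gsp":10,"jh":54,"nx":10,"p":53,"pvn":51,"xly":80}
After op 4 (replace /nx 50): {"gsp":10,"jh":54,"nx":50,"p":53,"pvn":51,"xly":80}
After op 5 (remove /nx): {"gsp":10,"jh":54,"p":53,"pvn":51,"xly":80}
After op 6 (replace /xly 30): {"gsp":10,"jh":54,"p":53,"pvn":51,"xly":30}
After op 7 (add /p 60): {"gsp":10,"jh":54,"p":60,"pvn":51,"xly":30}
After op 8 (add /hgi 59): {"gsp":10,"hgi":59,"jh":54,"p":60,"pvn":51,"xly":30}
After op 9 (remove /hgi): {"gsp":10,"jh":54,"p":60,"pvn":51,"xly":30}
After op 10 (remove /jh): {"gsp":10,"p":60,"pvn":51,"xly":30}
After op 11 (replace /gsp 14): {"gsp":14,"p":60,"pvn":51,"xly":30}
After op 12 (replace /pvn 23): {"gsp":14,"p":60,"pvn":23,"xly":30}
After op 13 (add /pvn 33): {"gsp":14,"p":60,"pvn":33,"xly":30}
After op 14 (remove /pvn): {"gsp":14,"p":60,"xly":30}
After op 15 (add /xly 86): {"gsp":14,"p":60,"xly":86}
After op 16 (replace /xly 75): {"gsp":14,"p":60,"xly":75}
After op 17 (add /rfw 34): {"gsp":14,"p":60,"rfw":34,"xly":75}
After op 18 (add /ts 27): {"gsp":14,"p":60,"rfw":34,"ts":27,"xly":75}
After op 19 (remove /p): {"gsp":14,"rfw":34,"ts":27,"xly":75}
After op 20 (replace /ts 50): {"gsp":14,"rfw":34,"ts":50,"xly":75}
Size at the root: 4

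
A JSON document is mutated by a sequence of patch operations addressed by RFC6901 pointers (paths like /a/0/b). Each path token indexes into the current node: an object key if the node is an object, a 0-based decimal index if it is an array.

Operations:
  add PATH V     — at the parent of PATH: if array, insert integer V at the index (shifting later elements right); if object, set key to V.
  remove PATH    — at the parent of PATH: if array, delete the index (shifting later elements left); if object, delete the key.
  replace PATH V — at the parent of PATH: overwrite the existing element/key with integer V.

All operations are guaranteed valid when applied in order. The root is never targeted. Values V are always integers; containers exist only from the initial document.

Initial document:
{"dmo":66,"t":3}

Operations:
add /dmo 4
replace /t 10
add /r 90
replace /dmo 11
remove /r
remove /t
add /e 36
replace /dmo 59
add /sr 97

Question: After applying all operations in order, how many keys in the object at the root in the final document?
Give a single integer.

After op 1 (add /dmo 4): {"dmo":4,"t":3}
After op 2 (replace /t 10): {"dmo":4,"t":10}
After op 3 (add /r 90): {"dmo":4,"r":90,"t":10}
After op 4 (replace /dmo 11): {"dmo":11,"r":90,"t":10}
After op 5 (remove /r): {"dmo":11,"t":10}
After op 6 (remove /t): {"dmo":11}
After op 7 (add /e 36): {"dmo":11,"e":36}
After op 8 (replace /dmo 59): {"dmo":59,"e":36}
After op 9 (add /sr 97): {"dmo":59,"e":36,"sr":97}
Size at the root: 3

Answer: 3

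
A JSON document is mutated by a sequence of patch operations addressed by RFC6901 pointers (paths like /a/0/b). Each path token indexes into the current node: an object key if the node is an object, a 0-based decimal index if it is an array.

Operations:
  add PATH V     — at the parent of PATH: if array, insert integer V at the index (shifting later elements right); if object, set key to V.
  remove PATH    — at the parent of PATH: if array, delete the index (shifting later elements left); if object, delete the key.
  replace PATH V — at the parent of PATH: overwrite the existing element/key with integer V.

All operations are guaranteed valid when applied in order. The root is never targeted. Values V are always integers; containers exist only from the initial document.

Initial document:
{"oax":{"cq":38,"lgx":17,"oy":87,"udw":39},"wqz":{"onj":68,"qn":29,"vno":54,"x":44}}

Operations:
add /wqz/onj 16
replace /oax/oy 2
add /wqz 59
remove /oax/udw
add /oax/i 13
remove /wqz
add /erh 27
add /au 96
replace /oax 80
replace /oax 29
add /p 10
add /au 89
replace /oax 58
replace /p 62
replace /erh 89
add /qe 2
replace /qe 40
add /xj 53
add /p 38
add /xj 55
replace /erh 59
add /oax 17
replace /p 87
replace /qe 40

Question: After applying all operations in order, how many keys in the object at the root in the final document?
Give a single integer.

Answer: 6

Derivation:
After op 1 (add /wqz/onj 16): {"oax":{"cq":38,"lgx":17,"oy":87,"udw":39},"wqz":{"onj":16,"qn":29,"vno":54,"x":44}}
After op 2 (replace /oax/oy 2): {"oax":{"cq":38,"lgx":17,"oy":2,"udw":39},"wqz":{"onj":16,"qn":29,"vno":54,"x":44}}
After op 3 (add /wqz 59): {"oax":{"cq":38,"lgx":17,"oy":2,"udw":39},"wqz":59}
After op 4 (remove /oax/udw): {"oax":{"cq":38,"lgx":17,"oy":2},"wqz":59}
After op 5 (add /oax/i 13): {"oax":{"cq":38,"i":13,"lgx":17,"oy":2},"wqz":59}
After op 6 (remove /wqz): {"oax":{"cq":38,"i":13,"lgx":17,"oy":2}}
After op 7 (add /erh 27): {"erh":27,"oax":{"cq":38,"i":13,"lgx":17,"oy":2}}
After op 8 (add /au 96): {"au":96,"erh":27,"oax":{"cq":38,"i":13,"lgx":17,"oy":2}}
After op 9 (replace /oax 80): {"au":96,"erh":27,"oax":80}
After op 10 (replace /oax 29): {"au":96,"erh":27,"oax":29}
After op 11 (add /p 10): {"au":96,"erh":27,"oax":29,"p":10}
After op 12 (add /au 89): {"au":89,"erh":27,"oax":29,"p":10}
After op 13 (replace /oax 58): {"au":89,"erh":27,"oax":58,"p":10}
After op 14 (replace /p 62): {"au":89,"erh":27,"oax":58,"p":62}
After op 15 (replace /erh 89): {"au":89,"erh":89,"oax":58,"p":62}
After op 16 (add /qe 2): {"au":89,"erh":89,"oax":58,"p":62,"qe":2}
After op 17 (replace /qe 40): {"au":89,"erh":89,"oax":58,"p":62,"qe":40}
After op 18 (add /xj 53): {"au":89,"erh":89,"oax":58,"p":62,"qe":40,"xj":53}
After op 19 (add /p 38): {"au":89,"erh":89,"oax":58,"p":38,"qe":40,"xj":53}
After op 20 (add /xj 55): {"au":89,"erh":89,"oax":58,"p":38,"qe":40,"xj":55}
After op 21 (replace /erh 59): {"au":89,"erh":59,"oax":58,"p":38,"qe":40,"xj":55}
After op 22 (add /oax 17): {"au":89,"erh":59,"oax":17,"p":38,"qe":40,"xj":55}
After op 23 (replace /p 87): {"au":89,"erh":59,"oax":17,"p":87,"qe":40,"xj":55}
After op 24 (replace /qe 40): {"au":89,"erh":59,"oax":17,"p":87,"qe":40,"xj":55}
Size at the root: 6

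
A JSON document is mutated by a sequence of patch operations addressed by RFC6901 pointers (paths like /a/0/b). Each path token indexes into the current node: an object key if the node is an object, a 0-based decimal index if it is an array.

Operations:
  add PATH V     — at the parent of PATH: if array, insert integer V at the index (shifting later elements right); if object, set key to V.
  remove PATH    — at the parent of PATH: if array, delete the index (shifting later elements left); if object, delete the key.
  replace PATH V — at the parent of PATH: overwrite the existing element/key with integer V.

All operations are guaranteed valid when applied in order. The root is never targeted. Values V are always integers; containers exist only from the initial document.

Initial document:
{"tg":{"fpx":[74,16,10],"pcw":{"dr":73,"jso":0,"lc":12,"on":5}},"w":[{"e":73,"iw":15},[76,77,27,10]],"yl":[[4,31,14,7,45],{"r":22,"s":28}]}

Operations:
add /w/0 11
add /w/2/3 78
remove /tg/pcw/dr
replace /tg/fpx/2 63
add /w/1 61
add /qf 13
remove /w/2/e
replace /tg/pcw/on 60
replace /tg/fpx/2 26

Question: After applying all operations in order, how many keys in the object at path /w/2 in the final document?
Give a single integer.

Answer: 1

Derivation:
After op 1 (add /w/0 11): {"tg":{"fpx":[74,16,10],"pcw":{"dr":73,"jso":0,"lc":12,"on":5}},"w":[11,{"e":73,"iw":15},[76,77,27,10]],"yl":[[4,31,14,7,45],{"r":22,"s":28}]}
After op 2 (add /w/2/3 78): {"tg":{"fpx":[74,16,10],"pcw":{"dr":73,"jso":0,"lc":12,"on":5}},"w":[11,{"e":73,"iw":15},[76,77,27,78,10]],"yl":[[4,31,14,7,45],{"r":22,"s":28}]}
After op 3 (remove /tg/pcw/dr): {"tg":{"fpx":[74,16,10],"pcw":{"jso":0,"lc":12,"on":5}},"w":[11,{"e":73,"iw":15},[76,77,27,78,10]],"yl":[[4,31,14,7,45],{"r":22,"s":28}]}
After op 4 (replace /tg/fpx/2 63): {"tg":{"fpx":[74,16,63],"pcw":{"jso":0,"lc":12,"on":5}},"w":[11,{"e":73,"iw":15},[76,77,27,78,10]],"yl":[[4,31,14,7,45],{"r":22,"s":28}]}
After op 5 (add /w/1 61): {"tg":{"fpx":[74,16,63],"pcw":{"jso":0,"lc":12,"on":5}},"w":[11,61,{"e":73,"iw":15},[76,77,27,78,10]],"yl":[[4,31,14,7,45],{"r":22,"s":28}]}
After op 6 (add /qf 13): {"qf":13,"tg":{"fpx":[74,16,63],"pcw":{"jso":0,"lc":12,"on":5}},"w":[11,61,{"e":73,"iw":15},[76,77,27,78,10]],"yl":[[4,31,14,7,45],{"r":22,"s":28}]}
After op 7 (remove /w/2/e): {"qf":13,"tg":{"fpx":[74,16,63],"pcw":{"jso":0,"lc":12,"on":5}},"w":[11,61,{"iw":15},[76,77,27,78,10]],"yl":[[4,31,14,7,45],{"r":22,"s":28}]}
After op 8 (replace /tg/pcw/on 60): {"qf":13,"tg":{"fpx":[74,16,63],"pcw":{"jso":0,"lc":12,"on":60}},"w":[11,61,{"iw":15},[76,77,27,78,10]],"yl":[[4,31,14,7,45],{"r":22,"s":28}]}
After op 9 (replace /tg/fpx/2 26): {"qf":13,"tg":{"fpx":[74,16,26],"pcw":{"jso":0,"lc":12,"on":60}},"w":[11,61,{"iw":15},[76,77,27,78,10]],"yl":[[4,31,14,7,45],{"r":22,"s":28}]}
Size at path /w/2: 1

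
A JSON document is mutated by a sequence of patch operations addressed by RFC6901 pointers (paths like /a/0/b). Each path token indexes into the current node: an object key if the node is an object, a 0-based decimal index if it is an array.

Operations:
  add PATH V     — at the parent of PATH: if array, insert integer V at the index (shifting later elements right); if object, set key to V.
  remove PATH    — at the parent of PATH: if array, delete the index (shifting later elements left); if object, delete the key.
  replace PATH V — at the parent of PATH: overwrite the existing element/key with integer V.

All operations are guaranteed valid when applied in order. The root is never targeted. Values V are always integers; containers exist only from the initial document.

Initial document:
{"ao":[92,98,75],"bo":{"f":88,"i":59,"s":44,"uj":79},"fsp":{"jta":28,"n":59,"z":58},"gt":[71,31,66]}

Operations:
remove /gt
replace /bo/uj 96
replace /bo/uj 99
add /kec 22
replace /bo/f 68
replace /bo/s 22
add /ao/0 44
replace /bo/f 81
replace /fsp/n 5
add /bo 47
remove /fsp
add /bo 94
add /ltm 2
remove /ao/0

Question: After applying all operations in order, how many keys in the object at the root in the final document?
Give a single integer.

After op 1 (remove /gt): {"ao":[92,98,75],"bo":{"f":88,"i":59,"s":44,"uj":79},"fsp":{"jta":28,"n":59,"z":58}}
After op 2 (replace /bo/uj 96): {"ao":[92,98,75],"bo":{"f":88,"i":59,"s":44,"uj":96},"fsp":{"jta":28,"n":59,"z":58}}
After op 3 (replace /bo/uj 99): {"ao":[92,98,75],"bo":{"f":88,"i":59,"s":44,"uj":99},"fsp":{"jta":28,"n":59,"z":58}}
After op 4 (add /kec 22): {"ao":[92,98,75],"bo":{"f":88,"i":59,"s":44,"uj":99},"fsp":{"jta":28,"n":59,"z":58},"kec":22}
After op 5 (replace /bo/f 68): {"ao":[92,98,75],"bo":{"f":68,"i":59,"s":44,"uj":99},"fsp":{"jta":28,"n":59,"z":58},"kec":22}
After op 6 (replace /bo/s 22): {"ao":[92,98,75],"bo":{"f":68,"i":59,"s":22,"uj":99},"fsp":{"jta":28,"n":59,"z":58},"kec":22}
After op 7 (add /ao/0 44): {"ao":[44,92,98,75],"bo":{"f":68,"i":59,"s":22,"uj":99},"fsp":{"jta":28,"n":59,"z":58},"kec":22}
After op 8 (replace /bo/f 81): {"ao":[44,92,98,75],"bo":{"f":81,"i":59,"s":22,"uj":99},"fsp":{"jta":28,"n":59,"z":58},"kec":22}
After op 9 (replace /fsp/n 5): {"ao":[44,92,98,75],"bo":{"f":81,"i":59,"s":22,"uj":99},"fsp":{"jta":28,"n":5,"z":58},"kec":22}
After op 10 (add /bo 47): {"ao":[44,92,98,75],"bo":47,"fsp":{"jta":28,"n":5,"z":58},"kec":22}
After op 11 (remove /fsp): {"ao":[44,92,98,75],"bo":47,"kec":22}
After op 12 (add /bo 94): {"ao":[44,92,98,75],"bo":94,"kec":22}
After op 13 (add /ltm 2): {"ao":[44,92,98,75],"bo":94,"kec":22,"ltm":2}
After op 14 (remove /ao/0): {"ao":[92,98,75],"bo":94,"kec":22,"ltm":2}
Size at the root: 4

Answer: 4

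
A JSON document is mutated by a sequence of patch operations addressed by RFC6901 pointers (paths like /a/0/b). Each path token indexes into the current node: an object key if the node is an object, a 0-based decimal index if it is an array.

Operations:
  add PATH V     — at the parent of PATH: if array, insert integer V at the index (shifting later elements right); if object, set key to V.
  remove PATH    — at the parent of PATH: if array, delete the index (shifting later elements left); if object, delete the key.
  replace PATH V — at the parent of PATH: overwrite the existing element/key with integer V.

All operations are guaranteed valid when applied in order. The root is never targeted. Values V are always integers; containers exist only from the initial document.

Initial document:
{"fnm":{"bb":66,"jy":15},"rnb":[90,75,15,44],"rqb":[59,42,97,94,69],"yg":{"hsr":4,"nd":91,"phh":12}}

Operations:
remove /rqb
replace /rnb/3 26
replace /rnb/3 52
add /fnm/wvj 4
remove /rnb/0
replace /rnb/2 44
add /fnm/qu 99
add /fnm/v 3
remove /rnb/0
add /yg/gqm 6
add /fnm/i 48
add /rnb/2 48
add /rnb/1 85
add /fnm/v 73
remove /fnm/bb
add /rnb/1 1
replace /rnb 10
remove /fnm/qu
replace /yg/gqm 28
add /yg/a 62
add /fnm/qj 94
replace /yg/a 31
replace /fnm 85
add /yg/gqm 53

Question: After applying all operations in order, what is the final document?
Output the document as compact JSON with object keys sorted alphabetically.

Answer: {"fnm":85,"rnb":10,"yg":{"a":31,"gqm":53,"hsr":4,"nd":91,"phh":12}}

Derivation:
After op 1 (remove /rqb): {"fnm":{"bb":66,"jy":15},"rnb":[90,75,15,44],"yg":{"hsr":4,"nd":91,"phh":12}}
After op 2 (replace /rnb/3 26): {"fnm":{"bb":66,"jy":15},"rnb":[90,75,15,26],"yg":{"hsr":4,"nd":91,"phh":12}}
After op 3 (replace /rnb/3 52): {"fnm":{"bb":66,"jy":15},"rnb":[90,75,15,52],"yg":{"hsr":4,"nd":91,"phh":12}}
After op 4 (add /fnm/wvj 4): {"fnm":{"bb":66,"jy":15,"wvj":4},"rnb":[90,75,15,52],"yg":{"hsr":4,"nd":91,"phh":12}}
After op 5 (remove /rnb/0): {"fnm":{"bb":66,"jy":15,"wvj":4},"rnb":[75,15,52],"yg":{"hsr":4,"nd":91,"phh":12}}
After op 6 (replace /rnb/2 44): {"fnm":{"bb":66,"jy":15,"wvj":4},"rnb":[75,15,44],"yg":{"hsr":4,"nd":91,"phh":12}}
After op 7 (add /fnm/qu 99): {"fnm":{"bb":66,"jy":15,"qu":99,"wvj":4},"rnb":[75,15,44],"yg":{"hsr":4,"nd":91,"phh":12}}
After op 8 (add /fnm/v 3): {"fnm":{"bb":66,"jy":15,"qu":99,"v":3,"wvj":4},"rnb":[75,15,44],"yg":{"hsr":4,"nd":91,"phh":12}}
After op 9 (remove /rnb/0): {"fnm":{"bb":66,"jy":15,"qu":99,"v":3,"wvj":4},"rnb":[15,44],"yg":{"hsr":4,"nd":91,"phh":12}}
After op 10 (add /yg/gqm 6): {"fnm":{"bb":66,"jy":15,"qu":99,"v":3,"wvj":4},"rnb":[15,44],"yg":{"gqm":6,"hsr":4,"nd":91,"phh":12}}
After op 11 (add /fnm/i 48): {"fnm":{"bb":66,"i":48,"jy":15,"qu":99,"v":3,"wvj":4},"rnb":[15,44],"yg":{"gqm":6,"hsr":4,"nd":91,"phh":12}}
After op 12 (add /rnb/2 48): {"fnm":{"bb":66,"i":48,"jy":15,"qu":99,"v":3,"wvj":4},"rnb":[15,44,48],"yg":{"gqm":6,"hsr":4,"nd":91,"phh":12}}
After op 13 (add /rnb/1 85): {"fnm":{"bb":66,"i":48,"jy":15,"qu":99,"v":3,"wvj":4},"rnb":[15,85,44,48],"yg":{"gqm":6,"hsr":4,"nd":91,"phh":12}}
After op 14 (add /fnm/v 73): {"fnm":{"bb":66,"i":48,"jy":15,"qu":99,"v":73,"wvj":4},"rnb":[15,85,44,48],"yg":{"gqm":6,"hsr":4,"nd":91,"phh":12}}
After op 15 (remove /fnm/bb): {"fnm":{"i":48,"jy":15,"qu":99,"v":73,"wvj":4},"rnb":[15,85,44,48],"yg":{"gqm":6,"hsr":4,"nd":91,"phh":12}}
After op 16 (add /rnb/1 1): {"fnm":{"i":48,"jy":15,"qu":99,"v":73,"wvj":4},"rnb":[15,1,85,44,48],"yg":{"gqm":6,"hsr":4,"nd":91,"phh":12}}
After op 17 (replace /rnb 10): {"fnm":{"i":48,"jy":15,"qu":99,"v":73,"wvj":4},"rnb":10,"yg":{"gqm":6,"hsr":4,"nd":91,"phh":12}}
After op 18 (remove /fnm/qu): {"fnm":{"i":48,"jy":15,"v":73,"wvj":4},"rnb":10,"yg":{"gqm":6,"hsr":4,"nd":91,"phh":12}}
After op 19 (replace /yg/gqm 28): {"fnm":{"i":48,"jy":15,"v":73,"wvj":4},"rnb":10,"yg":{"gqm":28,"hsr":4,"nd":91,"phh":12}}
After op 20 (add /yg/a 62): {"fnm":{"i":48,"jy":15,"v":73,"wvj":4},"rnb":10,"yg":{"a":62,"gqm":28,"hsr":4,"nd":91,"phh":12}}
After op 21 (add /fnm/qj 94): {"fnm":{"i":48,"jy":15,"qj":94,"v":73,"wvj":4},"rnb":10,"yg":{"a":62,"gqm":28,"hsr":4,"nd":91,"phh":12}}
After op 22 (replace /yg/a 31): {"fnm":{"i":48,"jy":15,"qj":94,"v":73,"wvj":4},"rnb":10,"yg":{"a":31,"gqm":28,"hsr":4,"nd":91,"phh":12}}
After op 23 (replace /fnm 85): {"fnm":85,"rnb":10,"yg":{"a":31,"gqm":28,"hsr":4,"nd":91,"phh":12}}
After op 24 (add /yg/gqm 53): {"fnm":85,"rnb":10,"yg":{"a":31,"gqm":53,"hsr":4,"nd":91,"phh":12}}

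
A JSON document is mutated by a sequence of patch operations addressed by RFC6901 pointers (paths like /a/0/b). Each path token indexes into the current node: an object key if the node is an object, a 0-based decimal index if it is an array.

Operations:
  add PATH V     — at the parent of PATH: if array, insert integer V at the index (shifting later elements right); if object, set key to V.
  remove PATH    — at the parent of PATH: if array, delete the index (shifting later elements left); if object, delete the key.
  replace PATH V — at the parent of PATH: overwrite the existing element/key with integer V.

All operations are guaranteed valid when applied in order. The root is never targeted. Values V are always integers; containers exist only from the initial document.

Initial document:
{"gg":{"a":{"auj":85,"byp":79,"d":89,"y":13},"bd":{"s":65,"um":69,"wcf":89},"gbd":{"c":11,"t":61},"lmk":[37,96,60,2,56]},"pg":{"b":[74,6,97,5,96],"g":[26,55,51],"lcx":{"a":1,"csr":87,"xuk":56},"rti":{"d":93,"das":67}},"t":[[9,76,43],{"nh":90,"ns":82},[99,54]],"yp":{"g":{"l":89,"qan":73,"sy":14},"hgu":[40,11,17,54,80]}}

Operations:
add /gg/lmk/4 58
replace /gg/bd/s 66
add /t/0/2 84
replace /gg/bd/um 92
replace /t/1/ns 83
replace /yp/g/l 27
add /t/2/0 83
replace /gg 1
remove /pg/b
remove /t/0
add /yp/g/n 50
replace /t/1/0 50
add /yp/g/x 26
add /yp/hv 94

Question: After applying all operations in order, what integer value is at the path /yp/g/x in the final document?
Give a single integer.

After op 1 (add /gg/lmk/4 58): {"gg":{"a":{"auj":85,"byp":79,"d":89,"y":13},"bd":{"s":65,"um":69,"wcf":89},"gbd":{"c":11,"t":61},"lmk":[37,96,60,2,58,56]},"pg":{"b":[74,6,97,5,96],"g":[26,55,51],"lcx":{"a":1,"csr":87,"xuk":56},"rti":{"d":93,"das":67}},"t":[[9,76,43],{"nh":90,"ns":82},[99,54]],"yp":{"g":{"l":89,"qan":73,"sy":14},"hgu":[40,11,17,54,80]}}
After op 2 (replace /gg/bd/s 66): {"gg":{"a":{"auj":85,"byp":79,"d":89,"y":13},"bd":{"s":66,"um":69,"wcf":89},"gbd":{"c":11,"t":61},"lmk":[37,96,60,2,58,56]},"pg":{"b":[74,6,97,5,96],"g":[26,55,51],"lcx":{"a":1,"csr":87,"xuk":56},"rti":{"d":93,"das":67}},"t":[[9,76,43],{"nh":90,"ns":82},[99,54]],"yp":{"g":{"l":89,"qan":73,"sy":14},"hgu":[40,11,17,54,80]}}
After op 3 (add /t/0/2 84): {"gg":{"a":{"auj":85,"byp":79,"d":89,"y":13},"bd":{"s":66,"um":69,"wcf":89},"gbd":{"c":11,"t":61},"lmk":[37,96,60,2,58,56]},"pg":{"b":[74,6,97,5,96],"g":[26,55,51],"lcx":{"a":1,"csr":87,"xuk":56},"rti":{"d":93,"das":67}},"t":[[9,76,84,43],{"nh":90,"ns":82},[99,54]],"yp":{"g":{"l":89,"qan":73,"sy":14},"hgu":[40,11,17,54,80]}}
After op 4 (replace /gg/bd/um 92): {"gg":{"a":{"auj":85,"byp":79,"d":89,"y":13},"bd":{"s":66,"um":92,"wcf":89},"gbd":{"c":11,"t":61},"lmk":[37,96,60,2,58,56]},"pg":{"b":[74,6,97,5,96],"g":[26,55,51],"lcx":{"a":1,"csr":87,"xuk":56},"rti":{"d":93,"das":67}},"t":[[9,76,84,43],{"nh":90,"ns":82},[99,54]],"yp":{"g":{"l":89,"qan":73,"sy":14},"hgu":[40,11,17,54,80]}}
After op 5 (replace /t/1/ns 83): {"gg":{"a":{"auj":85,"byp":79,"d":89,"y":13},"bd":{"s":66,"um":92,"wcf":89},"gbd":{"c":11,"t":61},"lmk":[37,96,60,2,58,56]},"pg":{"b":[74,6,97,5,96],"g":[26,55,51],"lcx":{"a":1,"csr":87,"xuk":56},"rti":{"d":93,"das":67}},"t":[[9,76,84,43],{"nh":90,"ns":83},[99,54]],"yp":{"g":{"l":89,"qan":73,"sy":14},"hgu":[40,11,17,54,80]}}
After op 6 (replace /yp/g/l 27): {"gg":{"a":{"auj":85,"byp":79,"d":89,"y":13},"bd":{"s":66,"um":92,"wcf":89},"gbd":{"c":11,"t":61},"lmk":[37,96,60,2,58,56]},"pg":{"b":[74,6,97,5,96],"g":[26,55,51],"lcx":{"a":1,"csr":87,"xuk":56},"rti":{"d":93,"das":67}},"t":[[9,76,84,43],{"nh":90,"ns":83},[99,54]],"yp":{"g":{"l":27,"qan":73,"sy":14},"hgu":[40,11,17,54,80]}}
After op 7 (add /t/2/0 83): {"gg":{"a":{"auj":85,"byp":79,"d":89,"y":13},"bd":{"s":66,"um":92,"wcf":89},"gbd":{"c":11,"t":61},"lmk":[37,96,60,2,58,56]},"pg":{"b":[74,6,97,5,96],"g":[26,55,51],"lcx":{"a":1,"csr":87,"xuk":56},"rti":{"d":93,"das":67}},"t":[[9,76,84,43],{"nh":90,"ns":83},[83,99,54]],"yp":{"g":{"l":27,"qan":73,"sy":14},"hgu":[40,11,17,54,80]}}
After op 8 (replace /gg 1): {"gg":1,"pg":{"b":[74,6,97,5,96],"g":[26,55,51],"lcx":{"a":1,"csr":87,"xuk":56},"rti":{"d":93,"das":67}},"t":[[9,76,84,43],{"nh":90,"ns":83},[83,99,54]],"yp":{"g":{"l":27,"qan":73,"sy":14},"hgu":[40,11,17,54,80]}}
After op 9 (remove /pg/b): {"gg":1,"pg":{"g":[26,55,51],"lcx":{"a":1,"csr":87,"xuk":56},"rti":{"d":93,"das":67}},"t":[[9,76,84,43],{"nh":90,"ns":83},[83,99,54]],"yp":{"g":{"l":27,"qan":73,"sy":14},"hgu":[40,11,17,54,80]}}
After op 10 (remove /t/0): {"gg":1,"pg":{"g":[26,55,51],"lcx":{"a":1,"csr":87,"xuk":56},"rti":{"d":93,"das":67}},"t":[{"nh":90,"ns":83},[83,99,54]],"yp":{"g":{"l":27,"qan":73,"sy":14},"hgu":[40,11,17,54,80]}}
After op 11 (add /yp/g/n 50): {"gg":1,"pg":{"g":[26,55,51],"lcx":{"a":1,"csr":87,"xuk":56},"rti":{"d":93,"das":67}},"t":[{"nh":90,"ns":83},[83,99,54]],"yp":{"g":{"l":27,"n":50,"qan":73,"sy":14},"hgu":[40,11,17,54,80]}}
After op 12 (replace /t/1/0 50): {"gg":1,"pg":{"g":[26,55,51],"lcx":{"a":1,"csr":87,"xuk":56},"rti":{"d":93,"das":67}},"t":[{"nh":90,"ns":83},[50,99,54]],"yp":{"g":{"l":27,"n":50,"qan":73,"sy":14},"hgu":[40,11,17,54,80]}}
After op 13 (add /yp/g/x 26): {"gg":1,"pg":{"g":[26,55,51],"lcx":{"a":1,"csr":87,"xuk":56},"rti":{"d":93,"das":67}},"t":[{"nh":90,"ns":83},[50,99,54]],"yp":{"g":{"l":27,"n":50,"qan":73,"sy":14,"x":26},"hgu":[40,11,17,54,80]}}
After op 14 (add /yp/hv 94): {"gg":1,"pg":{"g":[26,55,51],"lcx":{"a":1,"csr":87,"xuk":56},"rti":{"d":93,"das":67}},"t":[{"nh":90,"ns":83},[50,99,54]],"yp":{"g":{"l":27,"n":50,"qan":73,"sy":14,"x":26},"hgu":[40,11,17,54,80],"hv":94}}
Value at /yp/g/x: 26

Answer: 26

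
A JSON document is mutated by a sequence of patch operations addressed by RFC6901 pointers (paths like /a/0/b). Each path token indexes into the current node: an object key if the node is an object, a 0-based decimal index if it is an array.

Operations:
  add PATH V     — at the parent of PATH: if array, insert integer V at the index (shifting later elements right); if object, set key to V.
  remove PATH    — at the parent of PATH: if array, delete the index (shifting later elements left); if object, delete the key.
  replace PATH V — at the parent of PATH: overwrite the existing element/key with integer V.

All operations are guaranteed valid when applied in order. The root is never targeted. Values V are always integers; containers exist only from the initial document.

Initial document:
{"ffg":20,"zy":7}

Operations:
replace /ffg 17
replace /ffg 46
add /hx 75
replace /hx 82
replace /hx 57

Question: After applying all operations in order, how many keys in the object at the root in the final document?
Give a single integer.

Answer: 3

Derivation:
After op 1 (replace /ffg 17): {"ffg":17,"zy":7}
After op 2 (replace /ffg 46): {"ffg":46,"zy":7}
After op 3 (add /hx 75): {"ffg":46,"hx":75,"zy":7}
After op 4 (replace /hx 82): {"ffg":46,"hx":82,"zy":7}
After op 5 (replace /hx 57): {"ffg":46,"hx":57,"zy":7}
Size at the root: 3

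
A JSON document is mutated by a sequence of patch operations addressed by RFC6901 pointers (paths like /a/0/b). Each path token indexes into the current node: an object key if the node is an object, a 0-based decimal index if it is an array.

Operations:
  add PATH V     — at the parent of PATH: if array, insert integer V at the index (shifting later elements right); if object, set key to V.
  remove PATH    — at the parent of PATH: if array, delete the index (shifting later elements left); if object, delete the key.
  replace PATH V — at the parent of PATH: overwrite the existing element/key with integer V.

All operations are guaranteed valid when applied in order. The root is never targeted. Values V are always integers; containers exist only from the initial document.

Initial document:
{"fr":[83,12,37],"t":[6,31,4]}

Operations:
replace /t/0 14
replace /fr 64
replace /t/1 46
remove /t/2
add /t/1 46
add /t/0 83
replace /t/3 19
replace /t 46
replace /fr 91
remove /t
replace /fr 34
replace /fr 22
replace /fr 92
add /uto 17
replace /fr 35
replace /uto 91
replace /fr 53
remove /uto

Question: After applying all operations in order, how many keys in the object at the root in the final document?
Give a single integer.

Answer: 1

Derivation:
After op 1 (replace /t/0 14): {"fr":[83,12,37],"t":[14,31,4]}
After op 2 (replace /fr 64): {"fr":64,"t":[14,31,4]}
After op 3 (replace /t/1 46): {"fr":64,"t":[14,46,4]}
After op 4 (remove /t/2): {"fr":64,"t":[14,46]}
After op 5 (add /t/1 46): {"fr":64,"t":[14,46,46]}
After op 6 (add /t/0 83): {"fr":64,"t":[83,14,46,46]}
After op 7 (replace /t/3 19): {"fr":64,"t":[83,14,46,19]}
After op 8 (replace /t 46): {"fr":64,"t":46}
After op 9 (replace /fr 91): {"fr":91,"t":46}
After op 10 (remove /t): {"fr":91}
After op 11 (replace /fr 34): {"fr":34}
After op 12 (replace /fr 22): {"fr":22}
After op 13 (replace /fr 92): {"fr":92}
After op 14 (add /uto 17): {"fr":92,"uto":17}
After op 15 (replace /fr 35): {"fr":35,"uto":17}
After op 16 (replace /uto 91): {"fr":35,"uto":91}
After op 17 (replace /fr 53): {"fr":53,"uto":91}
After op 18 (remove /uto): {"fr":53}
Size at the root: 1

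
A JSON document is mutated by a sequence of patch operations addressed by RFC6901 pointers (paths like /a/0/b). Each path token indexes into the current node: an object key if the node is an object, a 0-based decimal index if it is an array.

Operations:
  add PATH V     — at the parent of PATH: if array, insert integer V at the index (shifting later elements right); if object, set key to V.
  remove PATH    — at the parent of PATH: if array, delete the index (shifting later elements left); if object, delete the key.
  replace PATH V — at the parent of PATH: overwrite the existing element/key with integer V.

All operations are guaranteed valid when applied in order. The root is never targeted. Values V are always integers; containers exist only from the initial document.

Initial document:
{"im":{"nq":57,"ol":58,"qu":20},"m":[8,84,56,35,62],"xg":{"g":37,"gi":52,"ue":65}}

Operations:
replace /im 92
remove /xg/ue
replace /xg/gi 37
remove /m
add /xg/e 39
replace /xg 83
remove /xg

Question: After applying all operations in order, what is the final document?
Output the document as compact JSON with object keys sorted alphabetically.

Answer: {"im":92}

Derivation:
After op 1 (replace /im 92): {"im":92,"m":[8,84,56,35,62],"xg":{"g":37,"gi":52,"ue":65}}
After op 2 (remove /xg/ue): {"im":92,"m":[8,84,56,35,62],"xg":{"g":37,"gi":52}}
After op 3 (replace /xg/gi 37): {"im":92,"m":[8,84,56,35,62],"xg":{"g":37,"gi":37}}
After op 4 (remove /m): {"im":92,"xg":{"g":37,"gi":37}}
After op 5 (add /xg/e 39): {"im":92,"xg":{"e":39,"g":37,"gi":37}}
After op 6 (replace /xg 83): {"im":92,"xg":83}
After op 7 (remove /xg): {"im":92}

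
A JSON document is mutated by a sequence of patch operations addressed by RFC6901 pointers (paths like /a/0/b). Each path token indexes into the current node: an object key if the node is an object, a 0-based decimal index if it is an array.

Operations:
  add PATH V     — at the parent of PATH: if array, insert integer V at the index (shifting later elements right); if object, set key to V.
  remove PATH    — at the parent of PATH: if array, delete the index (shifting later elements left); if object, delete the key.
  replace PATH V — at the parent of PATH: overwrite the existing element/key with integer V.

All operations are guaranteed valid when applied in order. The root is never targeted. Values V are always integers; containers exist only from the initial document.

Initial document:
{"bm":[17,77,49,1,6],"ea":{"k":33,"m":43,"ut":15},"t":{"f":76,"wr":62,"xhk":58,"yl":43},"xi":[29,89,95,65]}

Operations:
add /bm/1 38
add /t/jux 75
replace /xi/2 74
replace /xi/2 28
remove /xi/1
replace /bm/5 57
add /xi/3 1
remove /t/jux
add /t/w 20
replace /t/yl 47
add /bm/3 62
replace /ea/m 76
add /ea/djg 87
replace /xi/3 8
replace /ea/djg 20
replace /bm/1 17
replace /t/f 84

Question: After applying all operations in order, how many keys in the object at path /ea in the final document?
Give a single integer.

After op 1 (add /bm/1 38): {"bm":[17,38,77,49,1,6],"ea":{"k":33,"m":43,"ut":15},"t":{"f":76,"wr":62,"xhk":58,"yl":43},"xi":[29,89,95,65]}
After op 2 (add /t/jux 75): {"bm":[17,38,77,49,1,6],"ea":{"k":33,"m":43,"ut":15},"t":{"f":76,"jux":75,"wr":62,"xhk":58,"yl":43},"xi":[29,89,95,65]}
After op 3 (replace /xi/2 74): {"bm":[17,38,77,49,1,6],"ea":{"k":33,"m":43,"ut":15},"t":{"f":76,"jux":75,"wr":62,"xhk":58,"yl":43},"xi":[29,89,74,65]}
After op 4 (replace /xi/2 28): {"bm":[17,38,77,49,1,6],"ea":{"k":33,"m":43,"ut":15},"t":{"f":76,"jux":75,"wr":62,"xhk":58,"yl":43},"xi":[29,89,28,65]}
After op 5 (remove /xi/1): {"bm":[17,38,77,49,1,6],"ea":{"k":33,"m":43,"ut":15},"t":{"f":76,"jux":75,"wr":62,"xhk":58,"yl":43},"xi":[29,28,65]}
After op 6 (replace /bm/5 57): {"bm":[17,38,77,49,1,57],"ea":{"k":33,"m":43,"ut":15},"t":{"f":76,"jux":75,"wr":62,"xhk":58,"yl":43},"xi":[29,28,65]}
After op 7 (add /xi/3 1): {"bm":[17,38,77,49,1,57],"ea":{"k":33,"m":43,"ut":15},"t":{"f":76,"jux":75,"wr":62,"xhk":58,"yl":43},"xi":[29,28,65,1]}
After op 8 (remove /t/jux): {"bm":[17,38,77,49,1,57],"ea":{"k":33,"m":43,"ut":15},"t":{"f":76,"wr":62,"xhk":58,"yl":43},"xi":[29,28,65,1]}
After op 9 (add /t/w 20): {"bm":[17,38,77,49,1,57],"ea":{"k":33,"m":43,"ut":15},"t":{"f":76,"w":20,"wr":62,"xhk":58,"yl":43},"xi":[29,28,65,1]}
After op 10 (replace /t/yl 47): {"bm":[17,38,77,49,1,57],"ea":{"k":33,"m":43,"ut":15},"t":{"f":76,"w":20,"wr":62,"xhk":58,"yl":47},"xi":[29,28,65,1]}
After op 11 (add /bm/3 62): {"bm":[17,38,77,62,49,1,57],"ea":{"k":33,"m":43,"ut":15},"t":{"f":76,"w":20,"wr":62,"xhk":58,"yl":47},"xi":[29,28,65,1]}
After op 12 (replace /ea/m 76): {"bm":[17,38,77,62,49,1,57],"ea":{"k":33,"m":76,"ut":15},"t":{"f":76,"w":20,"wr":62,"xhk":58,"yl":47},"xi":[29,28,65,1]}
After op 13 (add /ea/djg 87): {"bm":[17,38,77,62,49,1,57],"ea":{"djg":87,"k":33,"m":76,"ut":15},"t":{"f":76,"w":20,"wr":62,"xhk":58,"yl":47},"xi":[29,28,65,1]}
After op 14 (replace /xi/3 8): {"bm":[17,38,77,62,49,1,57],"ea":{"djg":87,"k":33,"m":76,"ut":15},"t":{"f":76,"w":20,"wr":62,"xhk":58,"yl":47},"xi":[29,28,65,8]}
After op 15 (replace /ea/djg 20): {"bm":[17,38,77,62,49,1,57],"ea":{"djg":20,"k":33,"m":76,"ut":15},"t":{"f":76,"w":20,"wr":62,"xhk":58,"yl":47},"xi":[29,28,65,8]}
After op 16 (replace /bm/1 17): {"bm":[17,17,77,62,49,1,57],"ea":{"djg":20,"k":33,"m":76,"ut":15},"t":{"f":76,"w":20,"wr":62,"xhk":58,"yl":47},"xi":[29,28,65,8]}
After op 17 (replace /t/f 84): {"bm":[17,17,77,62,49,1,57],"ea":{"djg":20,"k":33,"m":76,"ut":15},"t":{"f":84,"w":20,"wr":62,"xhk":58,"yl":47},"xi":[29,28,65,8]}
Size at path /ea: 4

Answer: 4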